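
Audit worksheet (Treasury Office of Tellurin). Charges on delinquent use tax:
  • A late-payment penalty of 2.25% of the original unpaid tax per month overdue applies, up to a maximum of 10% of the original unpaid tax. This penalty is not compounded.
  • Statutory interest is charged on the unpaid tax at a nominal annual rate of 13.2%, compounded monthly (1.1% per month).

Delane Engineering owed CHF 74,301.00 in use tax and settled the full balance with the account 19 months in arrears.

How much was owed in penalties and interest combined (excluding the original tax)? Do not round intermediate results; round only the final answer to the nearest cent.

Penalty (uncapped): 19 × 2.25% × CHF 74,301.00 = CHF 31,763.68…; cap = 10% × CHF 74,301.00 = CHF 7,430.10 → penalty = CHF 7,430.10
Interest: CHF 74,301.00 × ((1 + 0.011)^19 − 1) = CHF 74,301.00 × 0.2310394… = CHF 17,166.4591…
Penalties + interest = CHF 7,430.1000 + CHF 17,166.4591… = CHF 24,596.56

CHF 24,596.56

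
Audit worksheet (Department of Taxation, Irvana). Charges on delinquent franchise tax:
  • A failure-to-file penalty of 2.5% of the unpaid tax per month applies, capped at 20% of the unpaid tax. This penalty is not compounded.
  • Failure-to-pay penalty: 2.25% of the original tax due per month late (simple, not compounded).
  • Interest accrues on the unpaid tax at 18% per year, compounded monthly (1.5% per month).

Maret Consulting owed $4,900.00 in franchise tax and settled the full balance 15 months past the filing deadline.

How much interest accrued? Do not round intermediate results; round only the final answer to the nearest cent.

Interest: $4,900.00 × ((1 + 0.015)^15 − 1) = $4,900.00 × 0.2502321… = $1,226.1371…

$1,226.14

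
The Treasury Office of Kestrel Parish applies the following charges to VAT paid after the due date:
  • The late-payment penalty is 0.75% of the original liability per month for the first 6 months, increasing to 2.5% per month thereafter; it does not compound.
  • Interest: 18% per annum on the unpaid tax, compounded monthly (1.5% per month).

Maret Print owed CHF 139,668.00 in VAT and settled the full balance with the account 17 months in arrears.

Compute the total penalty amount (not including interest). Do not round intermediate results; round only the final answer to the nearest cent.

CHF 44,693.76

Penalty, months 1–6: 6 × 0.75% × CHF 139,668.00 = CHF 6,285.06
Penalty, months 7–17: 11 × 2.5% × CHF 139,668.00 = CHF 38,408.70
Total penalty = CHF 6,285.06 + CHF 38,408.70 = CHF 44,693.76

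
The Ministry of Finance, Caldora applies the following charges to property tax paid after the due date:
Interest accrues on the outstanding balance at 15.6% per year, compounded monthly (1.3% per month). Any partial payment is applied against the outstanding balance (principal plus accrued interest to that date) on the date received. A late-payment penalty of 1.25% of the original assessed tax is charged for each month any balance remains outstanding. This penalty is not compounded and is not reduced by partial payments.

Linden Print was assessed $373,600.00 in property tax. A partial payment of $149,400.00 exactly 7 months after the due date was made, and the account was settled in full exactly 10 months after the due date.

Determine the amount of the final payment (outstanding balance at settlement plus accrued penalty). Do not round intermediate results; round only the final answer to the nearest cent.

$316,507.33

Balance at month 7: $373,600.0000 × (1 + 0.013)^7 = $408,952.6108…
After $149,400.00 payment: $408,952.6108… − $149,400.00 = $259,552.6108…
Balance at month 10: $259,552.6108… × (1 + 0.013)^3 = $269,807.3260…
Penalty: 10 × 1.25% × $373,600.00 = $46,700.00
Final settlement = outstanding balance + penalty = $269,807.3260… + $46,700.00 = $316,507.33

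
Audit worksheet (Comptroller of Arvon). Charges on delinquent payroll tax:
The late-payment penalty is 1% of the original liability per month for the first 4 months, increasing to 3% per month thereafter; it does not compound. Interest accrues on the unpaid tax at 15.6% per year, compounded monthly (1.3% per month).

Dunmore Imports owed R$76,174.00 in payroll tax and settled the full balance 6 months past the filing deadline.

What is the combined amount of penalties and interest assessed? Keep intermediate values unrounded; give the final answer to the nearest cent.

Penalty, months 1–4: 4 × 1% × R$76,174.00 = R$3,046.96
Penalty, months 5–6: 2 × 3% × R$76,174.00 = R$4,570.44
Interest: R$76,174.00 × ((1 + 0.013)^6 − 1) = R$76,174.00 × 0.0805794… = R$6,138.0530…
Penalties + interest = R$7,617.4000 + R$6,138.0530… = R$13,755.45

R$13,755.45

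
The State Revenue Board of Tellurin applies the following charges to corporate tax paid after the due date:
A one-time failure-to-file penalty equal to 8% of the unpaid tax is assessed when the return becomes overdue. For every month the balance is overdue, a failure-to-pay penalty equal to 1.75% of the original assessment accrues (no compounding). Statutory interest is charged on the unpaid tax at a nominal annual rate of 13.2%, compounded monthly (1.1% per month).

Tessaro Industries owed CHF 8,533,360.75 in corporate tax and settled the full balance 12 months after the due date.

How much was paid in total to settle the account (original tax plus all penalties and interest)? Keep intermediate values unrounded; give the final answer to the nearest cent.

CHF 12,205,148.09

Failure-to-file penalty: 8% × CHF 8,533,360.75 = CHF 682,668.86
Failure-to-pay penalty: 12 × 1.75% × CHF 8,533,360.75 = CHF 1,792,005.76…
Interest: CHF 8,533,360.75 × ((1 + 0.011)^12 − 1) = CHF 8,533,360.75 × 0.1402862… = CHF 1,197,112.7230…
Total = CHF 8,533,360.75 + CHF 2,474,674.6175 + CHF 1,197,112.7230… = CHF 12,205,148.09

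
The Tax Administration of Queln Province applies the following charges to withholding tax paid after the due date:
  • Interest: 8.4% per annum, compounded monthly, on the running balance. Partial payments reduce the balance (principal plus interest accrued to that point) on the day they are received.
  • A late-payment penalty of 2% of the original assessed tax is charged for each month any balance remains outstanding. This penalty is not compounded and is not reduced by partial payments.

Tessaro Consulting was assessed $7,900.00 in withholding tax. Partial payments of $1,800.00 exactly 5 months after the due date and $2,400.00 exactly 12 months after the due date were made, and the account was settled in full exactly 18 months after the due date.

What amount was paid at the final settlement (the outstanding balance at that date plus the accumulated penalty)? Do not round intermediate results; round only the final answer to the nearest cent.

Monthly rate = 8.4% ÷ 12 = 0.7%
Balance at month 5: $7,900.0000 × (1 + 0.007)^5 = $8,180.3982…
After $1,800.00 payment: $8,180.3982… − $1,800.00 = $6,380.3982…
Balance at month 12: $6,380.3982… × (1 + 0.007)^7 = $6,699.6803…
After $2,400.00 payment: $6,699.6803… − $2,400.00 = $4,299.6803…
Balance at month 18: $4,299.6803… × (1 + 0.007)^6 = $4,483.4568…
Penalty: 18 × 2% × $7,900.00 = $2,844.00
Final settlement = outstanding balance + penalty = $4,483.4568… + $2,844.00 = $7,327.46

$7,327.46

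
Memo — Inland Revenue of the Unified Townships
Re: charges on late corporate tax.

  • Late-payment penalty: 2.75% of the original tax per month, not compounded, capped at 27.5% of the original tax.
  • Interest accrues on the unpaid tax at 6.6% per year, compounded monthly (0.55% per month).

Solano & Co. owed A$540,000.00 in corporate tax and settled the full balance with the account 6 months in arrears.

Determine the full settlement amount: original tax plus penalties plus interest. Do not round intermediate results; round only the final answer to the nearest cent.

Penalty: 6 × 2.75% × A$540,000.00 = A$89,100.00 (below the 27.5% cap of A$148,500.00)
Interest: A$540,000.00 × ((1 + 0.0055)^6 − 1) = A$540,000.00 × 0.0334571… = A$18,066.8293…
Total = A$540,000.00 + A$89,100.0000 + A$18,066.8293… = A$647,166.83

A$647,166.83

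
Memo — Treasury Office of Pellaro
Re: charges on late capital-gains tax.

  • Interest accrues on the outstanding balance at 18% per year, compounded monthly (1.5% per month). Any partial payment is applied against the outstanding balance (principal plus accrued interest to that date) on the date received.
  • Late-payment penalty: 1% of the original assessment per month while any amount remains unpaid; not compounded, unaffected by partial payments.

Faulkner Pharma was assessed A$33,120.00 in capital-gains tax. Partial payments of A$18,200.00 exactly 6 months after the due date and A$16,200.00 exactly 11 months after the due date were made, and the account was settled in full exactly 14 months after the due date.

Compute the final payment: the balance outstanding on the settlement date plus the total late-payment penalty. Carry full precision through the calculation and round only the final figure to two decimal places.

A$7,990.40

Balance at month 6: A$33,120.0000 × (1 + 0.015)^6 = A$36,214.8409…
After A$18,200.00 payment: A$36,214.8409… − A$18,200.00 = A$18,014.8409…
Balance at month 11: A$18,014.8409… × (1 + 0.015)^5 = A$19,407.0999…
After A$16,200.00 payment: A$19,407.0999… − A$16,200.00 = A$3,207.0999…
Balance at month 14: A$3,207.0999… × (1 + 0.015)^3 = A$3,353.5950…
Penalty: 14 × 1% × A$33,120.00 = A$4,636.80
Final settlement = outstanding balance + penalty = A$3,353.5950… + A$4,636.80 = A$7,990.40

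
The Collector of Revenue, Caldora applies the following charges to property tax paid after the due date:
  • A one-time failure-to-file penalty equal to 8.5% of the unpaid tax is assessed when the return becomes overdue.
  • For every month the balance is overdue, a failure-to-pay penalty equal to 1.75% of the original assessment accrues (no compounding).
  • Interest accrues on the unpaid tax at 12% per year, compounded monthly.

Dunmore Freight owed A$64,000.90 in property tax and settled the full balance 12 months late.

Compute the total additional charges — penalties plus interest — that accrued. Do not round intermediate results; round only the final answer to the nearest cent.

Failure-to-file penalty: 8.5% × A$64,000.90 = A$5,440.08…
Failure-to-pay penalty: 12 × 1.75% × A$64,000.90 = A$13,440.19…
Interest (12%/yr ÷ 12 = 1%/month): A$64,000.90 × ((1 + 0.01)^12 − 1) = A$8,116.9161…
Penalties + interest = A$18,880.2655 + A$8,116.9161… = A$26,997.18

A$26,997.18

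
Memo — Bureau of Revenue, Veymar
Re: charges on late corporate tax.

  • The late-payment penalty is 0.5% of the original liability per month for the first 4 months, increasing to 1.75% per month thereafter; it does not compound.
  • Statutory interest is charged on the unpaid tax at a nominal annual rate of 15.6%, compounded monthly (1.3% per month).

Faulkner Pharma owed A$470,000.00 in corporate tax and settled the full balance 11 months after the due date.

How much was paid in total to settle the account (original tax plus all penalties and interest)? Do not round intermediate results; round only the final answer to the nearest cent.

Penalty, months 1–4: 4 × 0.5% × A$470,000.00 = A$9,400.00
Penalty, months 5–11: 7 × 1.75% × A$470,000.00 = A$57,575.00
Interest: A$470,000.00 × ((1 + 0.013)^11 − 1) = A$470,000.00 × 0.1526671… = A$71,753.5388…
Total = A$470,000.00 + A$66,975.0000 + A$71,753.5388… = A$608,728.54

A$608,728.54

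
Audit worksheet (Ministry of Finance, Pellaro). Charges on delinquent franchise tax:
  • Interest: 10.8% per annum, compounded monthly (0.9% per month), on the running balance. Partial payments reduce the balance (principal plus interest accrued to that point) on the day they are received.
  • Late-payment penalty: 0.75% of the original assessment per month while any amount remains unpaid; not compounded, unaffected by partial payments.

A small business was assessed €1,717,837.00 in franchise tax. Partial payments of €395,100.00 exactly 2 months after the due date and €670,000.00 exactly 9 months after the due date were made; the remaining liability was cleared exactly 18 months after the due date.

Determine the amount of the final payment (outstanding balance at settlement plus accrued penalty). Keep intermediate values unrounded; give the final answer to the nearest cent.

€1,068,114.80

Balance at month 2: €1,717,837.0000 × (1 + 0.009)^2 = €1,748,897.2108…
After €395,100.00 payment: €1,748,897.2108… − €395,100.00 = €1,353,797.2108…
Balance at month 9: €1,353,797.2108… × (1 + 0.009)^7 = €1,441,424.0988…
After €670,000.00 payment: €1,441,424.0988… − €670,000.00 = €771,424.0988…
Balance at month 18: €771,424.0988… × (1 + 0.009)^9 = €836,206.8059…
Penalty: 18 × 0.75% × €1,717,837.00 = €231,908.00…
Final settlement = outstanding balance + penalty = €836,206.8059… + €231,908.00… = €1,068,114.80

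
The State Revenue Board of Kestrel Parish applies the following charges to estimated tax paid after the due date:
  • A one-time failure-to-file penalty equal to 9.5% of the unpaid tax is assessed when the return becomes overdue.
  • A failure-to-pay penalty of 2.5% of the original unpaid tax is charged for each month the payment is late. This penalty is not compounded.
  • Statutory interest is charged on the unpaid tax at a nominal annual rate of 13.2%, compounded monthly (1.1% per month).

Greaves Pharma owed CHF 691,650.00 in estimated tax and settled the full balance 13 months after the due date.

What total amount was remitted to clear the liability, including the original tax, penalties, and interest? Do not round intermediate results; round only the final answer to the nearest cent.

CHF 1,087,847.42

Failure-to-file penalty: 9.5% × CHF 691,650.00 = CHF 65,706.75
Failure-to-pay penalty = 2.5% × CHF 691,650.00 × 13 mo = CHF 224,786.25
Interest: CHF 691,650.00 × ((1 + 0.011)^13 − 1) = CHF 691,650.00 × 0.1528293… = CHF 105,704.4162…
Total = CHF 691,650.00 + CHF 290,493.0000 + CHF 105,704.4162… = CHF 1,087,847.42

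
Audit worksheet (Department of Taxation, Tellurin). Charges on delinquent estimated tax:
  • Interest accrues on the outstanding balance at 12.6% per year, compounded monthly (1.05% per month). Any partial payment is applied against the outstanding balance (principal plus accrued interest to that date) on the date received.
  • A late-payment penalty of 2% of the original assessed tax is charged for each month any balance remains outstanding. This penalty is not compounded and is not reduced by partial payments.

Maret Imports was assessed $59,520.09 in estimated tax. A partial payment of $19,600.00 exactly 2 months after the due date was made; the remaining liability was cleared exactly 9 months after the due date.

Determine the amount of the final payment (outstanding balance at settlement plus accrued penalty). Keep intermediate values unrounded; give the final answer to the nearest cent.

$55,013.69

Balance at month 2: $59,520.0900 × (1 + 0.0105)^2 = $60,776.5740…
After $19,600.00 payment: $60,776.5740… − $19,600.00 = $41,176.5740…
Balance at month 9: $41,176.5740… × (1 + 0.0105)^7 = $44,300.0722…
Penalty: 9 × 2% × $59,520.09 = $10,713.62…
Final settlement = outstanding balance + penalty = $44,300.0722… + $10,713.62… = $55,013.69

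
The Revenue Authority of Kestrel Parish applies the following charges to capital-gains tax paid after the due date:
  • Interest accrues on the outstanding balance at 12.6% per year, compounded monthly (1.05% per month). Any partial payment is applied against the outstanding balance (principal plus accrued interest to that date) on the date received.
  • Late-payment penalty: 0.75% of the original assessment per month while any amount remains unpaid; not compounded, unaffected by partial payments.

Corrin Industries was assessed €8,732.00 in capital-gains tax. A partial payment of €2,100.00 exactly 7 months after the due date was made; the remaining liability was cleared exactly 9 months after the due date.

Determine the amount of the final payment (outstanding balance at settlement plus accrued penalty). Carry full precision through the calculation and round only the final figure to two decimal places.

€8,037.77

Balance at month 7: €8,732.0000 × (1 + 0.0105)^7 = €9,394.3763…
After €2,100.00 payment: €9,394.3763… − €2,100.00 = €7,294.3763…
Balance at month 9: €7,294.3763… × (1 + 0.0105)^2 = €7,448.3624…
Penalty: 9 × 0.75% × €8,732.00 = €589.41
Final settlement = outstanding balance + penalty = €7,448.3624… + €589.41 = €8,037.77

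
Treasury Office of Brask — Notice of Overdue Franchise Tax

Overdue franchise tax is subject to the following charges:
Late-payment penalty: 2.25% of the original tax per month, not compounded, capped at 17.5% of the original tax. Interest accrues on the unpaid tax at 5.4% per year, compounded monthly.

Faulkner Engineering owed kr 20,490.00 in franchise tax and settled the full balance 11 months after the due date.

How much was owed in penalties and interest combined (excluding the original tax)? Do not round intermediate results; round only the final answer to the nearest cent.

Penalty (uncapped): 11 × 2.25% × kr 20,490.00 = kr 5,071.28…; cap = 17.5% × kr 20,490.00 = kr 3,585.75 → penalty = kr 3,585.75
Interest (5.4%/yr ÷ 12 = 0.45%/month): kr 20,490.00 × ((1 + 0.0045)^11 − 1) = kr 1,037.3866…
Penalties + interest = kr 3,585.7500 + kr 1,037.3866… = kr 4,623.14

kr 4,623.14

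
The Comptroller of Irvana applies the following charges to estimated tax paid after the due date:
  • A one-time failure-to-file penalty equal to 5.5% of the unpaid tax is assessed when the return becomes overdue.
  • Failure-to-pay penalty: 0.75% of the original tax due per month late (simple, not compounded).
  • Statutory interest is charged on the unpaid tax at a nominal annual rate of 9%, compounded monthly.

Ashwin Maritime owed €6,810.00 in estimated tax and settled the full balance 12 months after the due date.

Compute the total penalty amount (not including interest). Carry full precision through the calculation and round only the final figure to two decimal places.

€987.45

Failure-to-file penalty: 5.5% × €6,810.00 = €374.55
Failure-to-pay penalty: 12 × 0.75% × €6,810.00 = €612.90
Total penalty = €374.55 + €612.90 = €987.45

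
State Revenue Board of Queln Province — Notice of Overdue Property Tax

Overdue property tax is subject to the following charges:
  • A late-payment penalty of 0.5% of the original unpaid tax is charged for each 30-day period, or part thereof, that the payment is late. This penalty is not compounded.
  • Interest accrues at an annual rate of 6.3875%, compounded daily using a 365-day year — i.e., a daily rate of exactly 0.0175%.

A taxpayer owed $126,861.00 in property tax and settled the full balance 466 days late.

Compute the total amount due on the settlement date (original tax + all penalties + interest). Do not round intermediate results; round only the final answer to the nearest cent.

$147,787.96

Penalty periods: ⌈466/30⌉ = 16; penalty = 16 × 0.5% × $126,861.00 = $10,148.88
Interest: $126,861.00 × ((1 + 0.000175)^466 − 1) = $126,861.00 × 0.08495972… = $10,778.0755…
Total = $126,861.00 + $10,148.8800 + $10,778.0755… = $147,787.96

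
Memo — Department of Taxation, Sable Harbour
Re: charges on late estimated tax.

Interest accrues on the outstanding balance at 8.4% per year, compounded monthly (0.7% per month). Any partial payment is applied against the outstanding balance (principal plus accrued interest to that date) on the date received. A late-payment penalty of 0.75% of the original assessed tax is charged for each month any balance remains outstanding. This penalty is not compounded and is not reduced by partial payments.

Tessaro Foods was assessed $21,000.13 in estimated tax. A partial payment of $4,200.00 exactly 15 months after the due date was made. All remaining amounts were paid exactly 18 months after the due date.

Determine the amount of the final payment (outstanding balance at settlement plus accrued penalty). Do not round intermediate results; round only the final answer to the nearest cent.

$22,355.82

Balance at month 15: $21,000.1300 × (1 + 0.007)^15 = $23,316.5366…
After $4,200.00 payment: $23,316.5366… − $4,200.00 = $19,116.5366…
Balance at month 18: $19,116.5366… × (1 + 0.007)^3 = $19,520.8006…
Penalty: 18 × 0.75% × $21,000.13 = $2,835.02…
Final settlement = outstanding balance + penalty = $19,520.8006… + $2,835.02… = $22,355.82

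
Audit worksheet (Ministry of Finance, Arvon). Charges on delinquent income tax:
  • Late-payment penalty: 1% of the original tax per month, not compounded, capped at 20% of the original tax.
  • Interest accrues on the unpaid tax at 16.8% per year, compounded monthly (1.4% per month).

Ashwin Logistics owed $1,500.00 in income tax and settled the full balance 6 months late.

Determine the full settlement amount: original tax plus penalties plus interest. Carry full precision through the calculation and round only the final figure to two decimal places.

Penalty: 6 × 1% × $1,500.00 = $90.00 (below the 20% cap of $300.00)
Interest: $1,500.00 × ((1 + 0.014)^6 − 1) = $1,500.00 × 0.0869955… = $130.4932…
Total = $1,500.00 + $90.0000 + $130.4932… = $1,720.49

$1,720.49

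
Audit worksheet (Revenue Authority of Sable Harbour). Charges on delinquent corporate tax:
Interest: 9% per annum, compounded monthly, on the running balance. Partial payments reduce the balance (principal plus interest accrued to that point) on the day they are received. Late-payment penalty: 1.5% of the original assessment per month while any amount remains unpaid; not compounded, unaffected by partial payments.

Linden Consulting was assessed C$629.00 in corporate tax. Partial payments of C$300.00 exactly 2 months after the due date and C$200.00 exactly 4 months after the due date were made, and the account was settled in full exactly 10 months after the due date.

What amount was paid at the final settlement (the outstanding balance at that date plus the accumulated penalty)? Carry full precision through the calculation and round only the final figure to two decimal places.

C$244.50

Monthly rate = 9% ÷ 12 = 0.75%
Balance at month 2: C$629.0000 × (1 + 0.0075)^2 = C$638.4704…
After C$300.00 payment: C$638.4704… − C$300.00 = C$338.4704…
Balance at month 4: C$338.4704… × (1 + 0.0075)^2 = C$343.5665…
After C$200.00 payment: C$343.5665… − C$200.00 = C$143.5665…
Balance at month 10: C$143.5665… × (1 + 0.0075)^6 = C$150.1493…
Penalty: 10 × 1.5% × C$629.00 = C$94.35
Final settlement = outstanding balance + penalty = C$150.1493… + C$94.35 = C$244.50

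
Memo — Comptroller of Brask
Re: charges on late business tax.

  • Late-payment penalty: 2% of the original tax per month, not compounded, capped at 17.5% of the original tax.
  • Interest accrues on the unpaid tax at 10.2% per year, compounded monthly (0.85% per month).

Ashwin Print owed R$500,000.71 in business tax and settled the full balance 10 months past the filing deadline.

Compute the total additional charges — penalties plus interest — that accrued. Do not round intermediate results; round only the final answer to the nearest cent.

Penalty (uncapped): 10 × 2% × R$500,000.71 = R$100,000.14…; cap = 17.5% × R$500,000.71 = R$87,500.12… → penalty = R$87,500.12…
Interest: R$500,000.71 × ((1 + 0.0085)^10 − 1) = R$500,000.71 × 0.0883261… = R$44,163.0889…
Penalties + interest = R$87,500.1243… + R$44,163.0889… = R$131,663.21

R$131,663.21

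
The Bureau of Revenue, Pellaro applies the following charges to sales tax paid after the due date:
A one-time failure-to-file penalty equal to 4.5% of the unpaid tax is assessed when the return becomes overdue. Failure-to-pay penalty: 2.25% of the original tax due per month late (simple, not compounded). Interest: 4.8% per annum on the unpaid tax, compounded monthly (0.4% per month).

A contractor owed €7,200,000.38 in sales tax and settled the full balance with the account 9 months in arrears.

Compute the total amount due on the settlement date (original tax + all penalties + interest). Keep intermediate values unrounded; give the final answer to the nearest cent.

Failure-to-file penalty: 4.5% × €7,200,000.38 = €324,000.02…
Failure-to-pay penalty: 9 × 2.25% × €7,200,000.38 = €1,458,000.08…
Interest: €7,200,000.38 × ((1 + 0.004)^9 − 1) = €7,200,000.38 × 0.0365814… = €263,386.1543…
Total = €7,200,000.38 + €1,782,000.0941… + €263,386.1543… = €9,245,386.63

€9,245,386.63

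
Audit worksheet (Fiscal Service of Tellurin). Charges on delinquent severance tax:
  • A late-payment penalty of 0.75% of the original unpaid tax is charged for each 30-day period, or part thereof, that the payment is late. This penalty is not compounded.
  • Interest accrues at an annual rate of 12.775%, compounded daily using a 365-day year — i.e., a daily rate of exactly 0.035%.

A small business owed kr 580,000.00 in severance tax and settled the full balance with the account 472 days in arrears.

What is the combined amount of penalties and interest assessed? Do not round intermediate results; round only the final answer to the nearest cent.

Penalty periods: ⌈472/30⌉ = 16; penalty = 16 × 0.75% × kr 580,000.00 = kr 69,600.00
Interest: kr 580,000.00 × ((1 + 0.00035)^472 − 1) = kr 580,000.00 × 0.17959493… = kr 104,165.0573…
Penalties + interest = kr 69,600.0000 + kr 104,165.0573… = kr 173,765.06

kr 173,765.06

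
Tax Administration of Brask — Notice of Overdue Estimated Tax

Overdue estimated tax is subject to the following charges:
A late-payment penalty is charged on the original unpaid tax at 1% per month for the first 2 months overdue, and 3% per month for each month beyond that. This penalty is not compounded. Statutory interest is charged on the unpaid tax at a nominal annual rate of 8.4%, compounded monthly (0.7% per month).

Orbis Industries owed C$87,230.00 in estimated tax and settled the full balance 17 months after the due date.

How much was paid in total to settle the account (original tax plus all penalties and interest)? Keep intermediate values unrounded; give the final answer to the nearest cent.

Penalty, months 1–2: 2 × 1% × C$87,230.00 = C$1,744.60
Penalty, months 3–17: 15 × 3% × C$87,230.00 = C$39,253.50
Interest: C$87,230.00 × ((1 + 0.007)^17 − 1) = C$87,230.00 × 0.1259031… = C$10,982.5239…
Total = C$87,230.00 + C$40,998.1000 + C$10,982.5239… = C$139,210.62

C$139,210.62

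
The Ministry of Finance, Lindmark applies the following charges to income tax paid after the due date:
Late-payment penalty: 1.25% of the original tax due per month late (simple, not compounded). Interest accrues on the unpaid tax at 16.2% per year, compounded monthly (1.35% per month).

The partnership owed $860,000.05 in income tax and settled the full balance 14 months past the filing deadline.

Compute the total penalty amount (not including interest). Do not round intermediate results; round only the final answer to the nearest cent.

Late-payment penalty = 1.25% × $860,000.05 × 14 mo = $150,500.01…

$150,500.01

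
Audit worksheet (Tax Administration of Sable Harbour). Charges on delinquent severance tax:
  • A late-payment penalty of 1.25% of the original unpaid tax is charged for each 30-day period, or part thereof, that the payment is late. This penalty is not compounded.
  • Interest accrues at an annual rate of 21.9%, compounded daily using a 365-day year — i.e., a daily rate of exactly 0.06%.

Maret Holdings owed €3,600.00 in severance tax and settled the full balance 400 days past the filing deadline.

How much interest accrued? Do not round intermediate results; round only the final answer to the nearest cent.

€976.17

Interest: €3,600.00 × ((1 + 0.0006)^400 − 1) = €3,600.00 × 0.27115766… = €976.1676…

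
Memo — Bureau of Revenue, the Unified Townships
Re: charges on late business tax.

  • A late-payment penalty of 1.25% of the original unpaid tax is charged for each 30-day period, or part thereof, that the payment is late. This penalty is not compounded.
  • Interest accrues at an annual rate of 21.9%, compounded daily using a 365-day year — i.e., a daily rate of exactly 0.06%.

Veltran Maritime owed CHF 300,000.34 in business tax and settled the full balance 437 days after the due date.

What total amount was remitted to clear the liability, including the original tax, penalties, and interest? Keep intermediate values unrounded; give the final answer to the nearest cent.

Penalty periods: ⌈437/30⌉ = 15; penalty = 15 × 1.25% × CHF 300,000.34 = CHF 56,250.06…
Interest: CHF 300,000.34 × ((1 + 0.0006)^437 − 1) = CHF 300,000.34 × 0.29968428… = CHF 89,905.3851…
Total = CHF 300,000.34 + CHF 56,250.0638… + CHF 89,905.3851… = CHF 446,155.79

CHF 446,155.79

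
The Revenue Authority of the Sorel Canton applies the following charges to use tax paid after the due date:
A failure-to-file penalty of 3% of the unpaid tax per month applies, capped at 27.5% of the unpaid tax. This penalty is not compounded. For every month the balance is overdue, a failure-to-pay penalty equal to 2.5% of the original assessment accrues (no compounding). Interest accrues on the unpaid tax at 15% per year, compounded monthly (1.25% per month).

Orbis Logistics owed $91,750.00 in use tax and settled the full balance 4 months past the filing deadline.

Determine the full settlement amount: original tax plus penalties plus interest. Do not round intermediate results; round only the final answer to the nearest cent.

Failure-to-file: 4 × 3% × $91,750.00 = $11,010.00 (under the 27.5% cap)
Failure-to-pay penalty: 4 × 2.5% × $91,750.00 = $9,175.00
Interest: $91,750.00 × ((1 + 0.0125)^4 − 1) = $91,750.00 × 0.0509453… = $4,674.2347…
Total = $91,750.00 + $20,185.0000 + $4,674.2347… = $116,609.23

$116,609.23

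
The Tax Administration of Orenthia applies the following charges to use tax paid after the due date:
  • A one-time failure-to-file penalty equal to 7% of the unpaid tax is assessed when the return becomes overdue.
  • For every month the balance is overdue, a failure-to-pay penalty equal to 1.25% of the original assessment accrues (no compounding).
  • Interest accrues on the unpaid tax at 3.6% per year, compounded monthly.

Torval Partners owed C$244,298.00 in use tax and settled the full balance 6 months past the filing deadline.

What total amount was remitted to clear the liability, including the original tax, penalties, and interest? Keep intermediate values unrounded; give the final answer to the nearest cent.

Failure-to-file penalty: 7% × C$244,298.00 = C$17,100.86
Failure-to-pay penalty = 1.25% × C$244,298.00 × 6 mo = C$18,322.35
Interest (3.6%/yr ÷ 12 = 0.3%/month): C$244,298.00 × ((1 + 0.003)^6 − 1) = C$4,430.4764…
Total = C$244,298.00 + C$35,423.2100 + C$4,430.4764… = C$284,151.69

C$284,151.69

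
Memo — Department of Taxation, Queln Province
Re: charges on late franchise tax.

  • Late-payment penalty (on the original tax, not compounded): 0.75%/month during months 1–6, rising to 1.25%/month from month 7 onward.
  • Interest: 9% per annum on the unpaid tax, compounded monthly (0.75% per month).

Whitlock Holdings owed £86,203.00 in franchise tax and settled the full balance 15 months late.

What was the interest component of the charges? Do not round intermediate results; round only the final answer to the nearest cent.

Interest: £86,203.00 × ((1 + 0.0075)^15 − 1) = £86,203.00 × 0.1186026… = £10,223.8994…

£10,223.90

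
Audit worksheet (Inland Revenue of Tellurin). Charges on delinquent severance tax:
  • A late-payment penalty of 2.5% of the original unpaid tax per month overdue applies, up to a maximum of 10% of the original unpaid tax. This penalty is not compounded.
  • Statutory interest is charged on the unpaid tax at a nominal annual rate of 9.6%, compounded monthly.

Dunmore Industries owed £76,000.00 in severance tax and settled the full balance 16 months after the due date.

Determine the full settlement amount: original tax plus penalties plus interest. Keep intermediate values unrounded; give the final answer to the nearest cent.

Penalty (uncapped): 16 × 2.5% × £76,000.00 = £30,400.00; cap = 10% × £76,000.00 = £7,600.00 → penalty = £7,600.00
Interest (9.6%/yr ÷ 12 = 0.8%/month): £76,000.00 × ((1 + 0.008)^16 − 1) = £10,334.0483…
Total = £76,000.00 + £7,600.0000 + £10,334.0483… = £93,934.05

£93,934.05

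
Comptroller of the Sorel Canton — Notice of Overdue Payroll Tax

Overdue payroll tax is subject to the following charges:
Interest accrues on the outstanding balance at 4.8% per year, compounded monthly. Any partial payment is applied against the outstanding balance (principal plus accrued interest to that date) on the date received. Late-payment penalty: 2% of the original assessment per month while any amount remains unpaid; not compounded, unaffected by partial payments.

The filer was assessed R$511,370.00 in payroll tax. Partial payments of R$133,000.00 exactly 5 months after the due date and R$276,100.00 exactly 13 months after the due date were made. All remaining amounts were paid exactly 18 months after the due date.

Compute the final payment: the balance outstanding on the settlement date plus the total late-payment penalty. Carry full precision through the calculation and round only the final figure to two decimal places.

Monthly rate = 4.8% ÷ 12 = 0.4%
Balance at month 5: R$511,370.0000 × (1 + 0.004)^5 = R$521,679.5471…
After R$133,000.00 payment: R$521,679.5471… − R$133,000.00 = R$388,679.5471…
Balance at month 13: R$388,679.5471… × (1 + 0.004)^8 = R$401,292.8211…
After R$276,100.00 payment: R$401,292.8211… − R$276,100.00 = R$125,192.8211…
Balance at month 18: R$125,192.8211… × (1 + 0.004)^5 = R$127,716.7886…
Penalty: 18 × 2% × R$511,370.00 = R$184,093.20
Final settlement = outstanding balance + penalty = R$127,716.7886… + R$184,093.20 = R$311,809.99

R$311,809.99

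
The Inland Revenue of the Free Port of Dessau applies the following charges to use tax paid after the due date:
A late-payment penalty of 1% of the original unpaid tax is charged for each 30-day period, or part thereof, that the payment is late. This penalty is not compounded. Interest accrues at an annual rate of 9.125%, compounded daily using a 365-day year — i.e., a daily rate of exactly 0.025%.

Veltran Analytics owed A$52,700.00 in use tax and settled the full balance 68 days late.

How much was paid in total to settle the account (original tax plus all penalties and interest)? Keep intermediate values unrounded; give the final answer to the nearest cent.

A$55,184.44

Penalty periods: ⌈68/30⌉ = 3; penalty = 3 × 1% × A$52,700.00 = A$1,581.00
Interest: A$52,700.00 × ((1 + 0.00025)^68 − 1) = A$52,700.00 × 0.01714316… = A$903.4446…
Total = A$52,700.00 + A$1,581.0000 + A$903.4446… = A$55,184.44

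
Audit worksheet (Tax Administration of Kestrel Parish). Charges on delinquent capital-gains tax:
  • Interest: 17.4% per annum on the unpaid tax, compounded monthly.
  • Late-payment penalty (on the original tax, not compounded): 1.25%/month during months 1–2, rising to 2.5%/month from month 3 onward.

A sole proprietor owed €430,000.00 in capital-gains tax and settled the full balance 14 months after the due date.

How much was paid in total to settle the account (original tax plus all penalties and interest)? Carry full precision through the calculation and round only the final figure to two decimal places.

€665,763.84

Penalty, months 1–2: 2 × 1.25% × €430,000.00 = €10,750.00
Penalty, months 3–14: 12 × 2.5% × €430,000.00 = €129,000.00
Interest (17.4%/yr ÷ 12 = 1.45%/month): €430,000.00 × ((1 + 0.0145)^14 − 1) = €96,013.8445…
Total = €430,000.00 + €139,750.0000 + €96,013.8445… = €665,763.84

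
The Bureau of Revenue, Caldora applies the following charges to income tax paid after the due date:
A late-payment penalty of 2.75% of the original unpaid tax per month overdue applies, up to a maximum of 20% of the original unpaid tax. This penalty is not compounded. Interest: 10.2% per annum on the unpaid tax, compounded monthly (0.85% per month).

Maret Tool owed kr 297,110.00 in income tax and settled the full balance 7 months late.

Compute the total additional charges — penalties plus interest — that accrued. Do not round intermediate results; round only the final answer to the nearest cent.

kr 75,328.95

Penalty: 7 × 2.75% × kr 297,110.00 = kr 57,193.68… (below the 20% cap of kr 59,422.00)
Interest: kr 297,110.00 × ((1 + 0.0085)^7 − 1) = kr 297,110.00 × 0.0610389… = kr 18,135.2759…
Penalties + interest = kr 57,193.6750 + kr 18,135.2759… = kr 75,328.95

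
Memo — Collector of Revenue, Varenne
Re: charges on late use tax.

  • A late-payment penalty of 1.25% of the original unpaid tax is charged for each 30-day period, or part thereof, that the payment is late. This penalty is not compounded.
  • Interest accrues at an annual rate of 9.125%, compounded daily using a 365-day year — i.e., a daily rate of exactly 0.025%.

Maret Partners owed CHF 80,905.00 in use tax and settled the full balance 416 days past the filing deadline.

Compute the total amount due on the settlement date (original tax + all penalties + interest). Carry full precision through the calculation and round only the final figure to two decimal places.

Penalty periods: ⌈416/30⌉ = 14; penalty = 14 × 1.25% × CHF 80,905.00 = CHF 14,158.38…
Interest: CHF 80,905.00 × ((1 + 0.00025)^416 − 1) = CHF 80,905.00 × 0.10958603… = CHF 8,866.0580…
Total = CHF 80,905.00 + CHF 14,158.3750 + CHF 8,866.0580… = CHF 103,929.43

CHF 103,929.43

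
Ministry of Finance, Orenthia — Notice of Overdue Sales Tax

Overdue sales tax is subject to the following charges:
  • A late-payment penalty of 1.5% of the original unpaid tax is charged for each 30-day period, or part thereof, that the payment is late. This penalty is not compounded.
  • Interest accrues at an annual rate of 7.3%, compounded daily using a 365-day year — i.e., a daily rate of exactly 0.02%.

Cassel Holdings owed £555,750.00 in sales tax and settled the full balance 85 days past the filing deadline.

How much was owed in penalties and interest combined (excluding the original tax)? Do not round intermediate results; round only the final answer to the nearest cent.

£34,536.30

Penalty periods: ⌈85/30⌉ = 3; penalty = 3 × 1.5% × £555,750.00 = £25,008.75
Interest: £555,750.00 × ((1 + 0.0002)^85 − 1) = £555,750.00 × 0.01714359… = £9,527.5520…
Penalties + interest = £25,008.7500 + £9,527.5520… = £34,536.30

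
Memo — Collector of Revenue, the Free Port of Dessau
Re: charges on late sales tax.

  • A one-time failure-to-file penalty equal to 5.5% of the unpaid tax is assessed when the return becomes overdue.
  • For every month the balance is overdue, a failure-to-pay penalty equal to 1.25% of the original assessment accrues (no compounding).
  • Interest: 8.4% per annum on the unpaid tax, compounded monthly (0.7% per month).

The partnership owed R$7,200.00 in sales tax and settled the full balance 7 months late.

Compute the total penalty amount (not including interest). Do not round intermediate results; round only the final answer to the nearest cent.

R$1,026.00

Failure-to-file penalty: 5.5% × R$7,200.00 = R$396.00
Failure-to-pay penalty = 1.25% × R$7,200.00 × 7 mo = R$630.00
Total penalty = R$396.00 + R$630.00 = R$1,026.00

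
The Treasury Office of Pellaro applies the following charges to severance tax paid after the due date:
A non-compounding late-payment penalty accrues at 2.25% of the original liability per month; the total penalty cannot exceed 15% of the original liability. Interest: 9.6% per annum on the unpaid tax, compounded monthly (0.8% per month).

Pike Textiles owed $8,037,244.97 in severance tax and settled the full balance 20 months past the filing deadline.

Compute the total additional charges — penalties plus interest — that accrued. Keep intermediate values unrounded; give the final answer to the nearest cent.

$2,594,133.68

Penalty (uncapped): 20 × 2.25% × $8,037,244.97 = $3,616,760.24…; cap = 15% × $8,037,244.97 = $1,205,586.75… → penalty = $1,205,586.75…
Interest: $8,037,244.97 × ((1 + 0.008)^20 − 1) = $8,037,244.97 × 0.1727640… = $1,388,546.9395…
Penalties + interest = $1,205,586.7455 + $1,388,546.9395… = $2,594,133.68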